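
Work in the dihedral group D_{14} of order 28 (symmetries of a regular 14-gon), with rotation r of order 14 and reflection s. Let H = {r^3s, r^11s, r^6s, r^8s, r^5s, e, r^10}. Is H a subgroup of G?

r^10 ∈ H but its inverse r^4 ∉ H, so H is not a subgroup.

No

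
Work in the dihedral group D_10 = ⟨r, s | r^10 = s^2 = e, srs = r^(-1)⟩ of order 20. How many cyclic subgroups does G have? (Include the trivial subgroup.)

Group the elements of G by the cyclic subgroup they generate; each cyclic subgroup of order d accounts for φ(d) elements.
Cyclic subgroups by order — order 1: 1; order 2: 11; order 5: 1; order 10: 1.
Total: 14.

14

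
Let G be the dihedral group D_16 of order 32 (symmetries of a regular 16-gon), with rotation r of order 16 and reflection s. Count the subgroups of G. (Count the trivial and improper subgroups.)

36

|G| = 32, so by Lagrange every subgroup order divides 32. Divisors: 1, 2, 4, 8, 16, 32.
Subgroups by order — order 1: 1; order 2: 17; order 4: 9; order 8: 5; order 16: 3; order 32: 1.
Total: 1 + 17 + 9 + 5 + 3 + 1 = 36.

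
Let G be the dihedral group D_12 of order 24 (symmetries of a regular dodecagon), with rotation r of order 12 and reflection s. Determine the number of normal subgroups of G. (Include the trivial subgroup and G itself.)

9

G has 34 subgroups. Checking conjugation-invariance by order — order 1: 1/1 normal; order 2: 1/13 normal; order 3: 1/1 normal; order 4: 1/7 normal; order 6: 1/5 normal; order 8: 0/3 normal; order 12: 3/3 normal; order 24: 1/1 normal.
Total normal subgroups: 9.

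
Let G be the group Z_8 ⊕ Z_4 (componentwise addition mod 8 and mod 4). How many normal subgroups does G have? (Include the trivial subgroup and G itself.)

22

G is abelian, so every subgroup is normal.
G has 22 subgroups in total, hence 22 normal subgroups.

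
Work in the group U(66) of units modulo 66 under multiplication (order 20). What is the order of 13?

10

Compute successive powers of 13 mod 66: 13, 37, 19, 49, 43, 31, 7, 25, …; 13^10 ≡ 1 (mod 66).
So |⟨13⟩| = 10.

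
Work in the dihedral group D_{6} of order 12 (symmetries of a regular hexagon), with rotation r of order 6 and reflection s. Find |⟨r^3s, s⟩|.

4

|⟨r^3s⟩| = 2 and |⟨s⟩| = 2, so |H| is a multiple of lcm(2, 2) = 2 and divides |G| = 12.
Closing under the operation: H = {e, r^3, s, r^3s}, so |H| = 4.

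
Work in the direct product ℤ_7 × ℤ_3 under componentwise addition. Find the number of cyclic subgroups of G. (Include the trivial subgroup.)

4

A cyclic subgroup of order d is generated by each of its φ(d) elements of order d, so the cyclic subgroups of order d number (#elements of order d)/φ(d).
Cyclic subgroups by order — order 1: 1; order 3: 1; order 7: 1; order 21: 1.
Total: 4.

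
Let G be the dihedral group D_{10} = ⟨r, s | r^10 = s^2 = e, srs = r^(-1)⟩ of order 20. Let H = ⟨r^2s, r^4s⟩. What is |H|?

10

|⟨r^2s⟩| = 2 and |⟨r^4s⟩| = 2, so |H| is a multiple of lcm(2, 2) = 2 and divides |G| = 20.
Closing under the operation: H = {e, r^2, r^4, r^6, r^8, s, r^2s, r^4s, r^6s, r^8s}, so |H| = 10.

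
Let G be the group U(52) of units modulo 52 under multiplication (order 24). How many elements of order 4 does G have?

4

The elements of order 4 are: 5, 21, 31, 47.
That's 4.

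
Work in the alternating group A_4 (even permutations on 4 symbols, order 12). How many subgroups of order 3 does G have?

4

|G| = 12 and 3 | 12, so subgroups of order 3 are possible by Lagrange.
The subgroups of order 3 are: {e, (1 2 3), (1 3 2)}; {e, (1 2 4), (1 4 2)}; {e, (1 3 4), (1 4 3)}; {e, (2 3 4), (2 4 3)}.
So G has 4 subgroups of order 3.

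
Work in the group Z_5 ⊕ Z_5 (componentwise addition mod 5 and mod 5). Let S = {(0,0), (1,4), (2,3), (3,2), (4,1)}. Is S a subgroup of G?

|S| = 5 divides |G| = 25, consistent with Lagrange.
S contains the identity, every element's inverse is in S, and S is closed under +: it is a subgroup.
In fact S = ⟨(2,3)⟩.

Yes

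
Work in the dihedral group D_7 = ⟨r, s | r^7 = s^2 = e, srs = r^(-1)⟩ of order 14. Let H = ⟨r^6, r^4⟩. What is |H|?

|⟨r^6⟩| = 7 and |⟨r^4⟩| = 7, so |H| is a multiple of lcm(7, 7) = 7 and divides |G| = 14.
Closing under the operation: H = {e, r, r^2, r^3, r^4, r^5, r^6}, so |H| = 7.

7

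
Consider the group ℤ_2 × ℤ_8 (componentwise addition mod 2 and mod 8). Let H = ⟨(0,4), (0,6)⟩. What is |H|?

|⟨(0,4)⟩| = 2 and |⟨(0,6)⟩| = 4, so |H| is a multiple of lcm(2, 4) = 4 and divides |G| = 16.
Closing under the operation: H = {(0,0), (0,2), (0,4), (0,6)}, so |H| = 4.

4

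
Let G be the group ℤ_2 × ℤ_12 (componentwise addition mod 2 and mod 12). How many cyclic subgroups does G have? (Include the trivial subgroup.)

12

Each element a generates a cyclic subgroup ⟨a⟩; distinct elements may generate the same one (a cyclic group of order d has φ(d) generators).
Cyclic subgroups by order — order 1: 1; order 2: 3; order 3: 1; order 4: 2; order 6: 3; order 12: 2.
Total: 12.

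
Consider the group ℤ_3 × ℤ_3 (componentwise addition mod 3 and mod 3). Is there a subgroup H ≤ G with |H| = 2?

No

2 does not divide |G| = 9, so by Lagrange no subgroup of order 2 exists.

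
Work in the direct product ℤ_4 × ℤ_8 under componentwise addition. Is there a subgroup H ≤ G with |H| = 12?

No

12 does not divide |G| = 32, so by Lagrange no subgroup of order 12 exists.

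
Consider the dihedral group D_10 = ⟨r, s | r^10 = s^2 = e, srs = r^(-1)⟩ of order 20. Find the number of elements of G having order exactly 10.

The elements of order 10 are: r, r^3, r^7, r^9.
That's 4.

4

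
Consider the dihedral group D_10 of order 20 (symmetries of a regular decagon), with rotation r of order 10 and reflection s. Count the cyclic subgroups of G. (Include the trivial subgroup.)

A cyclic subgroup of order d is generated by each of its φ(d) elements of order d, so the cyclic subgroups of order d number (#elements of order d)/φ(d).
Cyclic subgroups by order — order 1: 1; order 2: 11; order 5: 1; order 10: 1.
Total: 14.

14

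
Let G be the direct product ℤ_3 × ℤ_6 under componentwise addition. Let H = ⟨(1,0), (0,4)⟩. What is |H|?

9

|⟨(1,0)⟩| = 3 and |⟨(0,4)⟩| = 3, so |H| is a multiple of lcm(3, 3) = 3 and divides |G| = 18.
Closing under the operation: H = {(0,0), (0,2), (0,4), (1,0), (1,2), (1,4), (2,0), (2,2), (2,4)}, so |H| = 9.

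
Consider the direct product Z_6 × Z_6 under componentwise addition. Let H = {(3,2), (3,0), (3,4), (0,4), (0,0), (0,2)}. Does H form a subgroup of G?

|H| = 6 divides |G| = 36, consistent with Lagrange.
H contains the identity, every element's inverse is in H, and H is closed under +: it is a subgroup.
In fact H = ⟨(3,4)⟩.

Yes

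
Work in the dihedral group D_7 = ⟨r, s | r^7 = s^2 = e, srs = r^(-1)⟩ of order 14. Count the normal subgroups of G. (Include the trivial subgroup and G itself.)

3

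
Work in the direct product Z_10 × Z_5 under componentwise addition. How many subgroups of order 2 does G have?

|G| = 50 and 2 | 50, so subgroups of order 2 are possible by Lagrange.
The subgroups of order 2 are: {(0,0), (5,0)}.
So G has 1 subgroup of order 2.

1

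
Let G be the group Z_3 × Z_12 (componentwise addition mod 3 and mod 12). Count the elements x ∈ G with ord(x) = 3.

8

An element (a,b) has order lcm(ord(a), ord(b)); count pairs with lcm equal to 3.
Enumerating gives 8 such elements.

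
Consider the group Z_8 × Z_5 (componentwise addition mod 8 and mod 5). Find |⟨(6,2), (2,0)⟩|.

20

|⟨(6,2)⟩| = 20 and |⟨(2,0)⟩| = 4, so |H| is a multiple of lcm(20, 4) = 20 and divides |G| = 40.
Closing under the operation: H = {(0,0), (0,1), (0,2), (0,3), (0,4), (2,0), (2,1), (2,2), (2,3), (2,4), (4,0), (4,1), (4,2), (4,3), (4,4), (6,0), (6,1), (6,2), (6,3), (6,4)}, so |H| = 20.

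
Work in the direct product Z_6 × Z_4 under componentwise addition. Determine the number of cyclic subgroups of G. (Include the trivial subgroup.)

12

A cyclic subgroup of order d is generated by each of its φ(d) elements of order d, so the cyclic subgroups of order d number (#elements of order d)/φ(d).
Cyclic subgroups by order — order 1: 1; order 2: 3; order 3: 1; order 4: 2; order 6: 3; order 12: 2.
Total: 12.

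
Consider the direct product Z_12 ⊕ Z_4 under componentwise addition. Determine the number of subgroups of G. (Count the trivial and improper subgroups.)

30

|G| = 48, so by Lagrange every subgroup order divides 48. Divisors: 1, 2, 3, 4, 6, 8, 12, 16, 24, 48.
Subgroups by order — order 1: 1; order 2: 3; order 3: 1; order 4: 7; order 6: 3; order 8: 3; order 12: 7; order 16: 1; order 24: 3; order 48: 1.
Total: 1 + 3 + 1 + 7 + 3 + 3 + 7 + 1 + 3 + 1 = 30.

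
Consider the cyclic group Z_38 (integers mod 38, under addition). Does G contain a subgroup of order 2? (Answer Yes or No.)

2 | 38. A subgroup of order 2 is {0, 19}.

Yes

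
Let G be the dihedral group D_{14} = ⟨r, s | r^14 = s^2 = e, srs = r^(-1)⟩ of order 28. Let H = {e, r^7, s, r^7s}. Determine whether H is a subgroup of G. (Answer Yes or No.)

|H| = 4 divides |G| = 28, consistent with Lagrange.
H contains the identity, every element's inverse is in H, and H is closed under ·: it is a subgroup.

Yes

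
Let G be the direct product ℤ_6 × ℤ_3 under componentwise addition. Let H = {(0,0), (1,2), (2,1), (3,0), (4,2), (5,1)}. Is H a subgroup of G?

Yes

|H| = 6 divides |G| = 18, consistent with Lagrange.
H contains the identity, every element's inverse is in H, and H is closed under +: it is a subgroup.
In fact H = ⟨(1,2)⟩.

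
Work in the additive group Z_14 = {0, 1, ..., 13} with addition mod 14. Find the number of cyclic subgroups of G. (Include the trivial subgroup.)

4

Group the elements of G by the cyclic subgroup they generate; each cyclic subgroup of order d accounts for φ(d) elements.
Cyclic subgroups by order — order 1: 1; order 2: 1; order 7: 1; order 14: 1.
Total: 4.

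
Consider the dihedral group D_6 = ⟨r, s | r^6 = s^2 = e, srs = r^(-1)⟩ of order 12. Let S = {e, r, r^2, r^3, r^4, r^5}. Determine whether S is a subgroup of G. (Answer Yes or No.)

Yes

|S| = 6 divides |G| = 12, consistent with Lagrange.
S contains the identity, every element's inverse is in S, and S is closed under ·: it is a subgroup.
In fact S = ⟨r^5⟩.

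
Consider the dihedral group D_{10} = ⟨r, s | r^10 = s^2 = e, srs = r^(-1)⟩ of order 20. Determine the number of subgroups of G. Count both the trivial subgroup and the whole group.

|G| = 20, so by Lagrange every subgroup order divides 20. Divisors: 1, 2, 4, 5, 10, 20.
Subgroups by order — order 1: 1; order 2: 11; order 4: 5; order 5: 1; order 10: 3; order 20: 1.
Total: 1 + 11 + 5 + 1 + 3 + 1 = 22.

22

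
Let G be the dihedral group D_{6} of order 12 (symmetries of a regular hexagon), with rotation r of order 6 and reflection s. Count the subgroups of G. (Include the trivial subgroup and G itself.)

16

|G| = 12, so by Lagrange every subgroup order divides 12. Divisors: 1, 2, 3, 4, 6, 12.
Subgroups by order — order 1: 1; order 2: 7; order 3: 1; order 4: 3; order 6: 3; order 12: 1.
Total: 1 + 7 + 1 + 3 + 3 + 1 = 16.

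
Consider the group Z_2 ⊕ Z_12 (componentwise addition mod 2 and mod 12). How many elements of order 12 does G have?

An element (a,b) has order lcm(ord(a), ord(b)); count pairs with lcm equal to 12.
Enumerating gives 8 such elements.

8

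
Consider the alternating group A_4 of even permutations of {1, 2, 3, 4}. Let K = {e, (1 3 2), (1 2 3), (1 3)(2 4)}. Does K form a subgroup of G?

No

Closure fails: (1 3 2) ∘ (1 3)(2 4) = (1 2 4) ∉ K. So K is not a subgroup.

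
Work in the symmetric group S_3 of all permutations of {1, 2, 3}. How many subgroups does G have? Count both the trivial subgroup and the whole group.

6

|G| = 6, so by Lagrange every subgroup order divides 6. Divisors: 1, 2, 3, 6.
Subgroups by order — order 1: 1; order 2: 3; order 3: 1; order 6: 1.
Total: 1 + 3 + 1 + 1 = 6.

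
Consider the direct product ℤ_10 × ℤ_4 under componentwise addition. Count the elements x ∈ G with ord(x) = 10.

12

An element (a,b) has order lcm(ord(a), ord(b)); count pairs with lcm equal to 10.
Enumerating gives 12 such elements.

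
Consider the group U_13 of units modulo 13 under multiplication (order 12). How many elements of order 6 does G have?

The elements of order 6 are: 4, 10.
That's 2.

2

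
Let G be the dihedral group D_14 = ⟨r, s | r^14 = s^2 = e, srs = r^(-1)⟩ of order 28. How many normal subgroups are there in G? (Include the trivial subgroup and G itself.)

7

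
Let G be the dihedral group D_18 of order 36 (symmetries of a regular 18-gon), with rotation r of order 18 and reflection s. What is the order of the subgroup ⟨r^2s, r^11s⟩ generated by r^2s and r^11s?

4

|⟨r^2s⟩| = 2 and |⟨r^11s⟩| = 2, so |H| is a multiple of lcm(2, 2) = 2 and divides |G| = 36.
Closing under the operation: H = {e, r^9, r^2s, r^11s}, so |H| = 4.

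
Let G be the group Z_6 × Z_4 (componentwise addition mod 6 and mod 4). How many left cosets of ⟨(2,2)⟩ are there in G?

|⟨(2,2)⟩| = 6 and |G| = 24.
By Lagrange, [G : H] = |G|/|H| = 24/6 = 4.

4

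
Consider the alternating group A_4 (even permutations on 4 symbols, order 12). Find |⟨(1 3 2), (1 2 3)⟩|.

3

|⟨(1 3 2)⟩| = 3 and |⟨(1 2 3)⟩| = 3, so |H| is a multiple of lcm(3, 3) = 3 and divides |G| = 12.
Closing under the operation: H = {e, (1 2 3), (1 3 2)}, so |H| = 3.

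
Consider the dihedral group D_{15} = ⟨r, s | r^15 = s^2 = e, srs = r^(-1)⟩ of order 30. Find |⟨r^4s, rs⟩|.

10

|⟨r^4s⟩| = 2 and |⟨rs⟩| = 2, so |H| is a multiple of lcm(2, 2) = 2 and divides |G| = 30.
Closing under the operation: H = {e, r^3, r^6, r^9, r^12, rs, r^4s, r^7s, r^10s, r^13s}, so |H| = 10.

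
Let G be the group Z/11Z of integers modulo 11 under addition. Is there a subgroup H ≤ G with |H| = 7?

No

7 does not divide |G| = 11, so by Lagrange no subgroup of order 7 exists.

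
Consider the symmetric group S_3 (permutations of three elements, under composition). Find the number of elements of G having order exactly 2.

3

The elements of order 2 are: (2 3), (1 2), (1 3).
That's 3.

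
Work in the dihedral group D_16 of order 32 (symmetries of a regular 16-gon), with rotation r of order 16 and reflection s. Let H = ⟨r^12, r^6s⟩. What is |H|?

8

|⟨r^12⟩| = 4 and |⟨r^6s⟩| = 2, so |H| is a multiple of lcm(4, 2) = 4 and divides |G| = 32.
Closing under the operation: H = {e, r^4, r^8, r^12, r^2s, r^6s, r^10s, r^14s}, so |H| = 8.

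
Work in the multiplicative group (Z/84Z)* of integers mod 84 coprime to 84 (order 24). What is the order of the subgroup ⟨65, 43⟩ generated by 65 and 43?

|⟨65⟩| = 6 and |⟨43⟩| = 2, so |H| is a multiple of lcm(6, 2) = 6 and divides |G| = 24.
Closing under the operation: H = {1, 11, 23, 25, 29, 37, 43, 53, 65, 67, 71, 79}, so |H| = 12.

12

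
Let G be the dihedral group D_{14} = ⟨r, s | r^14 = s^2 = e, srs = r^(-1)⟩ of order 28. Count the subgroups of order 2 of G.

15

|G| = 28 and 2 | 28, so subgroups of order 2 are possible by Lagrange.
The subgroups of order 2 are: {e, r^10s}; {e, r^11s}; {e, r^12s}; {e, r^13s}; … (15 in all).
So G has 15 subgroups of order 2.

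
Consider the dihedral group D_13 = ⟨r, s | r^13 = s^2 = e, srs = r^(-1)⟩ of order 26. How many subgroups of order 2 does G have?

|G| = 26 and 2 | 26, so subgroups of order 2 are possible by Lagrange.
The subgroups of order 2 are: {e, r^10s}; {e, r^11s}; {e, r^12s}; {e, r^2s}; … (13 in all).
So G has 13 subgroups of order 2.

13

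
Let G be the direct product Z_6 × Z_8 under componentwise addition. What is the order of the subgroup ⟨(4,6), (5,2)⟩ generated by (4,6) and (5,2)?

24

|⟨(4,6)⟩| = 12 and |⟨(5,2)⟩| = 12, so |H| is a multiple of lcm(12, 12) = 12 and divides |G| = 48.
Closing under the operation: H = {(0,0), (0,2), (0,4), (0,6), (1,0), (1,2), (1,4), (1,6), (2,0), (2,2), (2,4), (2,6), (3,0), (3,2), (3,4), (3,6), (4,0), (4,2), (4,4), (4,6), (5,0), (5,2), (5,4), (5,6)}, so |H| = 24.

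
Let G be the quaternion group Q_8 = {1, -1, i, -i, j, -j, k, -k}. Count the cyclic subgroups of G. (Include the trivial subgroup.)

5

A cyclic subgroup of order d is generated by each of its φ(d) elements of order d, so the cyclic subgroups of order d number (#elements of order d)/φ(d).
Cyclic subgroups by order — order 1: 1; order 2: 1; order 4: 3.
Total: 5.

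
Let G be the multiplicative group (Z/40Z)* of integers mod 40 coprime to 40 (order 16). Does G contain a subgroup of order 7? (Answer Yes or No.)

No

7 does not divide |G| = 16, so by Lagrange no subgroup of order 7 exists.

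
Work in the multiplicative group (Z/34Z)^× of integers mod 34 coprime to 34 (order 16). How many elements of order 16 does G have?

The elements of order 16 are: 3, 5, 7, 11, 23, 27, 29, 31.
That's 8.

8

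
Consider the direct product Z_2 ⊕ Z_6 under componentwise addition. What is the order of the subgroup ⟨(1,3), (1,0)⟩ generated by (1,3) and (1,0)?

4

|⟨(1,3)⟩| = 2 and |⟨(1,0)⟩| = 2, so |H| is a multiple of lcm(2, 2) = 2 and divides |G| = 12.
Closing under the operation: H = {(0,0), (0,3), (1,0), (1,3)}, so |H| = 4.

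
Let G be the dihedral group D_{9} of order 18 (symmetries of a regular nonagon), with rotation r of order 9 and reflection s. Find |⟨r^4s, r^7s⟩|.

|⟨r^4s⟩| = 2 and |⟨r^7s⟩| = 2, so |H| is a multiple of lcm(2, 2) = 2 and divides |G| = 18.
Closing under the operation: H = {e, r^3, r^6, rs, r^4s, r^7s}, so |H| = 6.

6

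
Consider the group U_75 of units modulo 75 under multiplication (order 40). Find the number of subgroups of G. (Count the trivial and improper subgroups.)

|G| = 40, so by Lagrange every subgroup order divides 40. Divisors: 1, 2, 4, 5, 8, 10, 20, 40.
Subgroups by order — order 1: 1; order 2: 3; order 4: 3; order 5: 1; order 8: 1; order 10: 3; order 20: 3; order 40: 1.
Total: 1 + 3 + 3 + 1 + 1 + 3 + 3 + 1 = 16.

16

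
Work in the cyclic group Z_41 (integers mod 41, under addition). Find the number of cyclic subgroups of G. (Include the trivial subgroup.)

A cyclic subgroup of order d is generated by each of its φ(d) elements of order d, so the cyclic subgroups of order d number (#elements of order d)/φ(d).
Cyclic subgroups by order — order 1: 1; order 41: 1.
Total: 2.

2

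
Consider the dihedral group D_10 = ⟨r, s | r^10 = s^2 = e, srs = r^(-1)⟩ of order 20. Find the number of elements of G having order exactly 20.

No element of G has order 20 (even though 20 | 20).

0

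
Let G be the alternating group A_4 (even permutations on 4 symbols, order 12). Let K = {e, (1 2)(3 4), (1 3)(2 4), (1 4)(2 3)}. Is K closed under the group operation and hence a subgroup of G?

|K| = 4 divides |G| = 12, consistent with Lagrange.
K contains the identity, every element's inverse is in K, and K is closed under ∘: it is a subgroup.

Yes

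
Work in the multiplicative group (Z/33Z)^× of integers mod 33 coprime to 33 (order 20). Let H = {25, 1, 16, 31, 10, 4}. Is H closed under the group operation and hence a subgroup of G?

No

|H| = 6 does not divide |G| = 20, so by Lagrange H is not a subgroup.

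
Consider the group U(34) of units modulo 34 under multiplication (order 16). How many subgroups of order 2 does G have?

|G| = 16 and 2 | 16, so subgroups of order 2 are possible by Lagrange.
The subgroups of order 2 are: {1, 33}.
So G has 1 subgroup of order 2.

1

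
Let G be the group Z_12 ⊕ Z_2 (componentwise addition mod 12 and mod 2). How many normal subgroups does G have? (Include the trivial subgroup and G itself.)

G is abelian, so every subgroup is normal.
G has 16 subgroups in total, hence 16 normal subgroups.

16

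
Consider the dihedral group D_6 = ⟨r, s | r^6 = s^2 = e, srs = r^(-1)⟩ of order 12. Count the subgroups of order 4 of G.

3

|G| = 12 and 4 | 12, so subgroups of order 4 are possible by Lagrange.
The subgroups of order 4 are: {e, r^3, r^2s, r^5s}; {e, r^3, s, r^3s}; {e, r^3, rs, r^4s}.
So G has 3 subgroups of order 4.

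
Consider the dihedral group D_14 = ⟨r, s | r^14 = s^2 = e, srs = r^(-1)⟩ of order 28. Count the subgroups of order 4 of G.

7

|G| = 28 and 4 | 28, so subgroups of order 4 are possible by Lagrange.
The subgroups of order 4 are: {e, r^7, r^3s, r^10s}; {e, r^7, r^4s, r^11s}; {e, r^7, r^5s, r^12s}; {e, r^7, r^6s, r^13s}; … (7 in all).
So G has 7 subgroups of order 4.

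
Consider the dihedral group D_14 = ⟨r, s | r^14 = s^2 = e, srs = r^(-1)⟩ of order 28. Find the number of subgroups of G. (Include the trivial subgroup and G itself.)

|G| = 28, so by Lagrange every subgroup order divides 28. Divisors: 1, 2, 4, 7, 14, 28.
Subgroups by order — order 1: 1; order 2: 15; order 4: 7; order 7: 1; order 14: 3; order 28: 1.
Total: 1 + 15 + 7 + 1 + 3 + 1 = 28.

28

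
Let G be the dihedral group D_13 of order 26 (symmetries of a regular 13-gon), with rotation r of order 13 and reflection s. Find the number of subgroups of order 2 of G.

13

|G| = 26 and 2 | 26, so subgroups of order 2 are possible by Lagrange.
The subgroups of order 2 are: {e, r^10s}; {e, r^11s}; {e, r^12s}; {e, r^2s}; … (13 in all).
So G has 13 subgroups of order 2.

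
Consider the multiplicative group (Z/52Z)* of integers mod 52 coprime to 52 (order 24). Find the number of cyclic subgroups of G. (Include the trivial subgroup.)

12

Each element a generates a cyclic subgroup ⟨a⟩; distinct elements may generate the same one (a cyclic group of order d has φ(d) generators).
Cyclic subgroups by order — order 1: 1; order 2: 3; order 3: 1; order 4: 2; order 6: 3; order 12: 2.
Total: 12.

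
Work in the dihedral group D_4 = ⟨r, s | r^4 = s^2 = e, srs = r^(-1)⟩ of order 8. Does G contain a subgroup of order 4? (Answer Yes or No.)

4 | 8. A subgroup of order 4 is {e, r, r^2, r^3}.

Yes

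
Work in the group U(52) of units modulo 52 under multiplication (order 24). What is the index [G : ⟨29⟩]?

8

|⟨29⟩| = 3 and |G| = 24.
By Lagrange, [G : H] = |G|/|H| = 24/3 = 8.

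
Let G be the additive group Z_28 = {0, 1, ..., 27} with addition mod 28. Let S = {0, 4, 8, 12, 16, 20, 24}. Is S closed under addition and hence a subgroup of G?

Yes

|S| = 7 divides |G| = 28, consistent with Lagrange.
S contains the identity, every element's inverse is in S, and S is closed under +: it is a subgroup.
In fact S = ⟨16⟩.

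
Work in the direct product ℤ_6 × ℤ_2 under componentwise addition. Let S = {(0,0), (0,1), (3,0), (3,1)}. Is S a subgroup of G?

Yes

|S| = 4 divides |G| = 12, consistent with Lagrange.
S contains the identity, every element's inverse is in S, and S is closed under +: it is a subgroup.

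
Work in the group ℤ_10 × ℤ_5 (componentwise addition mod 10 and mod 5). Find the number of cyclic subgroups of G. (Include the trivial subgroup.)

Each element a generates a cyclic subgroup ⟨a⟩; distinct elements may generate the same one (a cyclic group of order d has φ(d) generators).
Cyclic subgroups by order — order 1: 1; order 2: 1; order 5: 6; order 10: 6.
Total: 14.

14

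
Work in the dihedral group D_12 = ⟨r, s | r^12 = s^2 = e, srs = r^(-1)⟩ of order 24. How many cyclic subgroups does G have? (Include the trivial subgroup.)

Each element a generates a cyclic subgroup ⟨a⟩; distinct elements may generate the same one (a cyclic group of order d has φ(d) generators).
Cyclic subgroups by order — order 1: 1; order 2: 13; order 3: 1; order 4: 1; order 6: 1; order 12: 1.
Total: 18.

18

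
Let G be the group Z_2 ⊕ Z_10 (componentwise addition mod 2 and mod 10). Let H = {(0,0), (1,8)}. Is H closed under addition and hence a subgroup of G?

No

(1,8) ∈ H but its inverse (1,2) ∉ H, so H is not a subgroup.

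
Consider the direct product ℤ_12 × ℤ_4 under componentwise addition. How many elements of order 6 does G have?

6

An element (a,b) has order lcm(ord(a), ord(b)); count pairs with lcm equal to 6.
Enumerating gives 6 such elements.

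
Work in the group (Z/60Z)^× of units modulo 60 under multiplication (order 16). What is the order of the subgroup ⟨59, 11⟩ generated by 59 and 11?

|⟨59⟩| = 2 and |⟨11⟩| = 2, so |H| is a multiple of lcm(2, 2) = 2 and divides |G| = 16.
Closing under the operation: H = {1, 11, 49, 59}, so |H| = 4.

4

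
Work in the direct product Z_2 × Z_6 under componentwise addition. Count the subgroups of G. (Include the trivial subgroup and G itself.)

|G| = 12, so by Lagrange every subgroup order divides 12. Divisors: 1, 2, 3, 4, 6, 12.
Subgroups by order — order 1: 1; order 2: 3; order 3: 1; order 4: 1; order 6: 3; order 12: 1.
Total: 1 + 3 + 1 + 1 + 3 + 1 = 10.

10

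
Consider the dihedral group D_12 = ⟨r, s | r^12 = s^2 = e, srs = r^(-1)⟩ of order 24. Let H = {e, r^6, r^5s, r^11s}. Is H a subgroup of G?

|H| = 4 divides |G| = 24, consistent with Lagrange.
H contains the identity, every element's inverse is in H, and H is closed under ·: it is a subgroup.

Yes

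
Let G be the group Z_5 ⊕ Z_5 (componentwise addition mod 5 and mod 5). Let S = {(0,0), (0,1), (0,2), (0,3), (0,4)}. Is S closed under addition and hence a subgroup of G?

|S| = 5 divides |G| = 25, consistent with Lagrange.
S contains the identity, every element's inverse is in S, and S is closed under +: it is a subgroup.
In fact S = ⟨(0,1)⟩.

Yes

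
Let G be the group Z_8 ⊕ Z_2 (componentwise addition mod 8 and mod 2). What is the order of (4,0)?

2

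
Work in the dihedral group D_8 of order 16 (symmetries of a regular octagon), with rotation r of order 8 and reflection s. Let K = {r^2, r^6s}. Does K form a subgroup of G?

No

The identity e ∉ K, so K is not a subgroup.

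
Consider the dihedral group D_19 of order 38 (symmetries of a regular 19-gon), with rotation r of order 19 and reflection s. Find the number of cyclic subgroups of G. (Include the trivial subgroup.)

21

Group the elements of G by the cyclic subgroup they generate; each cyclic subgroup of order d accounts for φ(d) elements.
Cyclic subgroups by order — order 1: 1; order 2: 19; order 19: 1.
Total: 21.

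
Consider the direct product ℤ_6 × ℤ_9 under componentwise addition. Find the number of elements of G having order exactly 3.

An element (a,b) has order lcm(ord(a), ord(b)); count pairs with lcm equal to 3.
Enumerating gives 8 such elements.

8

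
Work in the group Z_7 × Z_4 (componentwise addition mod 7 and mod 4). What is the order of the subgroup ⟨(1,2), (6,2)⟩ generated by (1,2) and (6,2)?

14

|⟨(1,2)⟩| = 14 and |⟨(6,2)⟩| = 14, so |H| is a multiple of lcm(14, 14) = 14 and divides |G| = 28.
Closing under the operation: H = {(0,0), (0,2), (1,0), (1,2), (2,0), (2,2), (3,0), (3,2), (4,0), (4,2), (5,0), (5,2), (6,0), (6,2)}, so |H| = 14.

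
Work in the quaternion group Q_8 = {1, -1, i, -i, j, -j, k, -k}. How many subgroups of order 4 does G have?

3

|G| = 8 and 4 | 8, so subgroups of order 4 are possible by Lagrange.
The subgroups of order 4 are: {1, -1, i, -i}; {1, -1, j, -j}; {1, -1, k, -k}.
So G has 3 subgroups of order 4.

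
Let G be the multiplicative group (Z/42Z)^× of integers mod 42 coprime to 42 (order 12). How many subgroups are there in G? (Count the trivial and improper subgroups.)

|G| = 12, so by Lagrange every subgroup order divides 12. Divisors: 1, 2, 3, 4, 6, 12.
Subgroups by order — order 1: 1; order 2: 3; order 3: 1; order 4: 1; order 6: 3; order 12: 1.
Total: 1 + 3 + 1 + 1 + 3 + 1 = 10.

10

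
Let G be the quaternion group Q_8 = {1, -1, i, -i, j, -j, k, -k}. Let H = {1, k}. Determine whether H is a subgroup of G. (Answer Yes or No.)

No

k ∈ H but its inverse -k ∉ H, so H is not a subgroup.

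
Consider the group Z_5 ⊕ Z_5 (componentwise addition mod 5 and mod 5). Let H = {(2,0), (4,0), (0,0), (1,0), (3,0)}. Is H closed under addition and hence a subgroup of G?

Yes

|H| = 5 divides |G| = 25, consistent with Lagrange.
H contains the identity, every element's inverse is in H, and H is closed under +: it is a subgroup.
In fact H = ⟨(4,0)⟩.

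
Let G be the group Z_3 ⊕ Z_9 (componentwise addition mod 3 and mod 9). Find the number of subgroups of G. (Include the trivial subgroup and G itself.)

10

|G| = 27, so by Lagrange every subgroup order divides 27. Divisors: 1, 3, 9, 27.
Subgroups by order — order 1: 1; order 3: 4; order 9: 4; order 27: 1.
Total: 1 + 4 + 4 + 1 = 10.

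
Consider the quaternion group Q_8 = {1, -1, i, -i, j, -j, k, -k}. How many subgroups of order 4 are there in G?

|G| = 8 and 4 | 8, so subgroups of order 4 are possible by Lagrange.
The subgroups of order 4 are: {1, -1, i, -i}; {1, -1, j, -j}; {1, -1, k, -k}.
So G has 3 subgroups of order 4.

3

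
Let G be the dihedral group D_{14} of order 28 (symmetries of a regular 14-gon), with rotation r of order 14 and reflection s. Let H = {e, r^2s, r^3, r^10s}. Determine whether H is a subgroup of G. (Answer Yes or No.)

No

r^3 ∈ H but its inverse r^11 ∉ H, so H is not a subgroup.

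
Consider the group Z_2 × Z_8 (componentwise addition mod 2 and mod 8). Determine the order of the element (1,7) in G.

8

The order of (1,7) in Z_2 × Z_8 is lcm(ord(1) in Z_2, ord(7) in Z_8).
ord(1) = 2 and ord(7) = 8, so |⟨(1,7)⟩| = lcm(2, 8) = 8.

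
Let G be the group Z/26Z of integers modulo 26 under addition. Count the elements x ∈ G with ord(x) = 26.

12

In a cyclic group of order 26, the number of elements of order d (for d | 26) is φ(d).
φ(26) = 12.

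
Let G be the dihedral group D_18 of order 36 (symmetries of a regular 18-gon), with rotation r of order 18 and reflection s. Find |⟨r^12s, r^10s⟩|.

|⟨r^12s⟩| = 2 and |⟨r^10s⟩| = 2, so |H| is a multiple of lcm(2, 2) = 2 and divides |G| = 36.
Closing under the operation: H = {e, r^2, r^4, r^6, r^8, r^10, r^12, r^14, r^16, s, r^2s, r^4s, r^6s, r^8s, r^10s, r^12s, r^14s, r^16s}, so |H| = 18.

18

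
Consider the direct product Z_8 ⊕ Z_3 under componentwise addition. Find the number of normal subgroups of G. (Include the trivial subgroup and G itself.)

8

G is abelian, so every subgroup is normal.
G has 8 subgroups in total, hence 8 normal subgroups.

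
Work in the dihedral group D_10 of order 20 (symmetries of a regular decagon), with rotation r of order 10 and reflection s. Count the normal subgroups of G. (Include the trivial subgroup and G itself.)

G has 22 subgroups. Checking conjugation-invariance by order — order 1: 1/1 normal; order 2: 1/11 normal; order 4: 0/5 normal; order 5: 1/1 normal; order 10: 3/3 normal; order 20: 1/1 normal.
Total normal subgroups: 7.

7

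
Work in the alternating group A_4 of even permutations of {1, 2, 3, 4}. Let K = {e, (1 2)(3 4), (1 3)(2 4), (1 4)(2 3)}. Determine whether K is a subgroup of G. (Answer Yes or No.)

|K| = 4 divides |G| = 12, consistent with Lagrange.
K contains the identity, every element's inverse is in K, and K is closed under ∘: it is a subgroup.

Yes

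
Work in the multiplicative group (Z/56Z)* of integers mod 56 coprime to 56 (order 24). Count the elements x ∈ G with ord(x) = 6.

Enumerating element orders in G gives 14 elements of order 6.

14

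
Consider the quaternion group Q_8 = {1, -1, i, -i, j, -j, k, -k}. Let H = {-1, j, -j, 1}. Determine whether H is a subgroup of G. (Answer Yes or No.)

Yes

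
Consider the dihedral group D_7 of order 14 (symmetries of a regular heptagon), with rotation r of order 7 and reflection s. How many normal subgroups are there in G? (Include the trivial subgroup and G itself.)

G has 10 subgroups. Checking conjugation-invariance by order — order 1: 1/1 normal; order 2: 0/7 normal; order 7: 1/1 normal; order 14: 1/1 normal.
Total normal subgroups: 3.

3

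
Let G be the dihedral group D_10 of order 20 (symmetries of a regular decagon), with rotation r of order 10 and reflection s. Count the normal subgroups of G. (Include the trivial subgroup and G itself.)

G has 22 subgroups. Checking conjugation-invariance by order — order 1: 1/1 normal; order 2: 1/11 normal; order 4: 0/5 normal; order 5: 1/1 normal; order 10: 3/3 normal; order 20: 1/1 normal.
Total normal subgroups: 7.

7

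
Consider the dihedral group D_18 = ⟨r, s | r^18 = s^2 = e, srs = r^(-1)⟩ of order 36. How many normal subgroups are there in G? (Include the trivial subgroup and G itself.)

9

G has 45 subgroups. Checking conjugation-invariance by order — order 1: 1/1 normal; order 2: 1/19 normal; order 3: 1/1 normal; order 4: 0/9 normal; order 6: 1/7 normal; order 9: 1/1 normal; order 12: 0/3 normal; order 18: 3/3 normal; order 36: 1/1 normal.
Total normal subgroups: 9.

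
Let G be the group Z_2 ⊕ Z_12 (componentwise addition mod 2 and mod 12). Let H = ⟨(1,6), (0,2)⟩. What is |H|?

12

|⟨(1,6)⟩| = 2 and |⟨(0,2)⟩| = 6, so |H| is a multiple of lcm(2, 6) = 6 and divides |G| = 24.
Closing under the operation: H = {(0,0), (0,2), (0,4), (0,6), (0,8), (0,10), (1,0), (1,2), (1,4), (1,6), (1,8), (1,10)}, so |H| = 12.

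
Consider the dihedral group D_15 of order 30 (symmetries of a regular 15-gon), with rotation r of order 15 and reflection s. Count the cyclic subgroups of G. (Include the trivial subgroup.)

19

Group the elements of G by the cyclic subgroup they generate; each cyclic subgroup of order d accounts for φ(d) elements.
Cyclic subgroups by order — order 1: 1; order 2: 15; order 3: 1; order 5: 1; order 15: 1.
Total: 19.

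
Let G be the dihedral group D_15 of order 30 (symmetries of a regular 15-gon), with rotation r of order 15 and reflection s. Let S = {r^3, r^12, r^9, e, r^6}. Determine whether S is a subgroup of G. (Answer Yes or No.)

Yes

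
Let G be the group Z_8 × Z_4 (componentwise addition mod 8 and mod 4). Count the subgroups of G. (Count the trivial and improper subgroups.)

22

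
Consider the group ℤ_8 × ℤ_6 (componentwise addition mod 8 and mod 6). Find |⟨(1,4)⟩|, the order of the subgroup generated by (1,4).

The order of (1,4) in Z_8 × Z_6 is lcm(ord(1) in Z_8, ord(4) in Z_6).
ord(1) = 8 and ord(4) = 3, so |⟨(1,4)⟩| = lcm(8, 3) = 24.

24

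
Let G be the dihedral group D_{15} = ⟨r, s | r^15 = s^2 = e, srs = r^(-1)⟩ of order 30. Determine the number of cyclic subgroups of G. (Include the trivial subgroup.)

19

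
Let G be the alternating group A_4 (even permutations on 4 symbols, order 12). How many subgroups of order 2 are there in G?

|G| = 12 and 2 | 12, so subgroups of order 2 are possible by Lagrange.
The subgroups of order 2 are: {e, (1 2)(3 4)}; {e, (1 3)(2 4)}; {e, (1 4)(2 3)}.
So G has 3 subgroups of order 2.

3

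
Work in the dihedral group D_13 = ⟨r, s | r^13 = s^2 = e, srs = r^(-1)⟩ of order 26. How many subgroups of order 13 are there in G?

1

|G| = 26 and 13 | 26, so subgroups of order 13 are possible by Lagrange.
The subgroups of order 13 are: {e, r, r^2, r^3, r^4, r^5, r^6, r^7, r^8, r^9, r^10, r^11, r^12}.
So G has 1 subgroup of order 13.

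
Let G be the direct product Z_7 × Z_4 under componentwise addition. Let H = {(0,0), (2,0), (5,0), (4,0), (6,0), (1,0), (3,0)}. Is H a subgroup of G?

Yes

|H| = 7 divides |G| = 28, consistent with Lagrange.
H contains the identity, every element's inverse is in H, and H is closed under +: it is a subgroup.
In fact H = ⟨(4,0)⟩.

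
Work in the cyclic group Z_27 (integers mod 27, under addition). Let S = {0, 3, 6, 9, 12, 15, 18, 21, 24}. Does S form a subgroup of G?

|S| = 9 divides |G| = 27, consistent with Lagrange.
S contains the identity, every element's inverse is in S, and S is closed under +: it is a subgroup.
In fact S = ⟨3⟩.

Yes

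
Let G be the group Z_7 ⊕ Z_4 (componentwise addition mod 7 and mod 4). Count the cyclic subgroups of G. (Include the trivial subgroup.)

6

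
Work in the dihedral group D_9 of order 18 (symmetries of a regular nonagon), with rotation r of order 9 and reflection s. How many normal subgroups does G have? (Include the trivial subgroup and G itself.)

G has 16 subgroups. Checking conjugation-invariance by order — order 1: 1/1 normal; order 2: 0/9 normal; order 3: 1/1 normal; order 6: 0/3 normal; order 9: 1/1 normal; order 18: 1/1 normal.
Total normal subgroups: 4.

4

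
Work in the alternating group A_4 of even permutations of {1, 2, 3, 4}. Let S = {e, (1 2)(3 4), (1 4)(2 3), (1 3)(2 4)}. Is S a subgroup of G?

|S| = 4 divides |G| = 12, consistent with Lagrange.
S contains the identity, every element's inverse is in S, and S is closed under ∘: it is a subgroup.

Yes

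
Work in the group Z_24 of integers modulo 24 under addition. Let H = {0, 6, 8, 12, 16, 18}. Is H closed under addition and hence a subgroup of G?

No

Closure fails: 16 + 18 = 10 ∉ H. So H is not a subgroup.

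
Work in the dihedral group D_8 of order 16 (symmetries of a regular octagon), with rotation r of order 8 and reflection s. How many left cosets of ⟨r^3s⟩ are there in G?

8

|⟨r^3s⟩| = 2 and |G| = 16.
By Lagrange, [G : H] = |G|/|H| = 16/2 = 8.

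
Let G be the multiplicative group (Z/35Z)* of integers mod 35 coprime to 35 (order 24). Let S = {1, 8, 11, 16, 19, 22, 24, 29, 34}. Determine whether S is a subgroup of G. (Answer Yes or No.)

|S| = 9 does not divide |G| = 24, so by Lagrange S is not a subgroup.

No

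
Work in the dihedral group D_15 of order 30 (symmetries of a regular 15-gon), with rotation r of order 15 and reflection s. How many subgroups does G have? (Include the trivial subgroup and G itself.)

|G| = 30, so by Lagrange every subgroup order divides 30. Divisors: 1, 2, 3, 5, 6, 10, 15, 30.
Subgroups by order — order 1: 1; order 2: 15; order 3: 1; order 5: 1; order 6: 5; order 10: 3; order 15: 1; order 30: 1.
Total: 1 + 15 + 1 + 1 + 5 + 3 + 1 + 1 = 28.

28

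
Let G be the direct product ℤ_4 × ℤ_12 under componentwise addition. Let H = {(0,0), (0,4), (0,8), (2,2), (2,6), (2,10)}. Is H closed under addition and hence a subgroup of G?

|H| = 6 divides |G| = 48, consistent with Lagrange.
H contains the identity, every element's inverse is in H, and H is closed under +: it is a subgroup.
In fact H = ⟨(2,2)⟩.

Yes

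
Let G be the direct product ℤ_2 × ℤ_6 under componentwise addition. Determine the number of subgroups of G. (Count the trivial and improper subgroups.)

|G| = 12, so by Lagrange every subgroup order divides 12. Divisors: 1, 2, 3, 4, 6, 12.
Subgroups by order — order 1: 1; order 2: 3; order 3: 1; order 4: 1; order 6: 3; order 12: 1.
Total: 1 + 3 + 1 + 1 + 3 + 1 = 10.

10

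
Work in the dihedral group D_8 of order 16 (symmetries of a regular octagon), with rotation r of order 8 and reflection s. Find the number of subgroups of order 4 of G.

|G| = 16 and 4 | 16, so subgroups of order 4 are possible by Lagrange.
The subgroups of order 4 are: {e, r^2, r^4, r^6}; {e, r^4, r^2s, r^6s}; {e, r^4, r^3s, r^7s}; {e, r^4, s, r^4s}; … (5 in all).
So G has 5 subgroups of order 4.

5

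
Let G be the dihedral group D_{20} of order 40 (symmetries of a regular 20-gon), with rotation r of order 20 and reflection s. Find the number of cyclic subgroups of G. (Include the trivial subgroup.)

26

A cyclic subgroup of order d is generated by each of its φ(d) elements of order d, so the cyclic subgroups of order d number (#elements of order d)/φ(d).
Cyclic subgroups by order — order 1: 1; order 2: 21; order 4: 1; order 5: 1; order 10: 1; order 20: 1.
Total: 26.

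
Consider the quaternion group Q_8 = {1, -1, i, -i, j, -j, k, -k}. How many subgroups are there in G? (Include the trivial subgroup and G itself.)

6

|G| = 8, so by Lagrange every subgroup order divides 8. Divisors: 1, 2, 4, 8.
Subgroups by order — order 1: 1; order 2: 1; order 4: 3; order 8: 1.
Total: 1 + 1 + 3 + 1 = 6.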